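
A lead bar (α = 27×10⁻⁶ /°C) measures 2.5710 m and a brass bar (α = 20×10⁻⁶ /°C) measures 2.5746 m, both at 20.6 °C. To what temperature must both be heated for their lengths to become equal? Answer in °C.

T = 221.4 °C

Equal length when α₁L₁ΔT − α₂L₂ΔT = L₂ − L₁ = 3.60×10⁻³ m
α₁L₁ = 6.9417×10⁻⁵, α₂L₂ = 5.1492×10⁻⁵ → Δ(αL) = 1.7925×10⁻⁵ m/K
ΔT = 3.60×10⁻³ / 1.7925×10⁻⁵ = 200.837 K, so T = 20.6 + 200.837 = 221.437 °C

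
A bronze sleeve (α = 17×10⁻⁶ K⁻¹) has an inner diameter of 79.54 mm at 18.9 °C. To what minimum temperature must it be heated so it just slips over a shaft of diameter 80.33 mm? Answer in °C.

Required Δd = 80.33 − 79.54 = 0.79 mm
Δd = αd₀ΔT ⇒ ΔT = Δd/(αd₀) = 0.79 / (17×10⁻⁶ × 79.54) = 584.24 K
T_min = 18.9 + 584.24 = 603.14 °C

T = 603 °C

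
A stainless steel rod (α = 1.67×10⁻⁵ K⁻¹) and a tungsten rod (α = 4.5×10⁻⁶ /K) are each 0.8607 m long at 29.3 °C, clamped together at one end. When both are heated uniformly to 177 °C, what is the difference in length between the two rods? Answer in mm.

ΔT = 147.7 K
stainless steel: ΔL = 1.67×10⁻⁵ × 0.8607 m × 147.7 = 2.1230×10⁻³ m = 2.1230 mm
tungsten: ΔL = 4.5×10⁻⁶ × 0.8607 m × 147.7 = 5.7206×10⁻⁴ m = 0.57206 mm
difference = 2.1230 − 0.57206 = 1.55094 mm

1.55 mm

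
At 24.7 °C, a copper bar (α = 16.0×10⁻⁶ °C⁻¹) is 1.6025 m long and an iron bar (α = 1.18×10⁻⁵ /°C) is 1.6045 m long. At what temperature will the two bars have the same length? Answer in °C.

Equal length when α₁L₁ΔT − α₂L₂ΔT = L₂ − L₁ = 2.00×10⁻³ m
α₁L₁ = 2.564×10⁻⁵, α₂L₂ = 1.89331×10⁻⁵ → Δ(αL) = 6.7069×10⁻⁶ m/K
ΔT = 2.00×10⁻³ / 6.7069×10⁻⁶ = 298.200 K, so T = 24.7 + 298.200 = 322.900 °C

T = 322.9 °C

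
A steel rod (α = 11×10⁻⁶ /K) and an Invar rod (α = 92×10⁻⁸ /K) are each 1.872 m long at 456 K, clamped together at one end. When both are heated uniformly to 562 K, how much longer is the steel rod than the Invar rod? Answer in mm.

2.00 mm

ΔT = 106 K
steel: ΔL = 11×10⁻⁶ × 1.872 m × 106 = 2.1828×10⁻³ m = 2.1828 mm
Invar: ΔL = 92×10⁻⁸ × 1.872 m × 106 = 1.8256×10⁻⁴ m = 0.18256 mm
difference = 2.1828 − 0.18256 = 2.00024 mm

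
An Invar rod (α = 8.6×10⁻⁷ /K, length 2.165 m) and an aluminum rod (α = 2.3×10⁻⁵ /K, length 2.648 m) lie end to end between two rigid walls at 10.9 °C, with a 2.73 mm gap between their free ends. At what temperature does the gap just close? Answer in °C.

Gap closes when ΔL₁ + ΔL₂ = 2.73 mm = 2.73×10⁻³ m
(α₁L₁ + α₂L₂)ΔT = g
α₁L₁ + α₂L₂ = 8.6×10⁻⁷×2.165 + 2.3×10⁻⁵×2.648 = 6.27659×10⁻⁵ m/K
ΔT = 2.73×10⁻³ / 6.27659×10⁻⁵ = 43.495 K
T = 10.9 + 43.495 = 54.395 °C

T = 54.4 °C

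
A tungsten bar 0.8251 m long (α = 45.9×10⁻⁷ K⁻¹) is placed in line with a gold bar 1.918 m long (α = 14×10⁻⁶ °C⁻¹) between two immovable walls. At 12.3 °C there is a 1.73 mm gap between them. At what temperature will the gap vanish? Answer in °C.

T = 68.8 °C

Gap closes when ΔL₁ + ΔL₂ = 1.73 mm = 1.73×10⁻³ m
(α₁L₁ + α₂L₂)ΔT = g
α₁L₁ + α₂L₂ = 45.9×10⁻⁷×0.8251 + 14×10⁻⁶×1.918 = 3.0639209×10⁻⁵ m/K
ΔT = 1.73×10⁻³ / 3.0639209×10⁻⁵ = 56.464 K
T = 12.3 + 56.464 = 68.764 °C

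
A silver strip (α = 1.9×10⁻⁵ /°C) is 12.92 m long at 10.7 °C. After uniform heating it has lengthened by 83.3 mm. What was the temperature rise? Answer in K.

ΔT = 339 K

ΔL = αL₀ΔT ⇒ ΔT = ΔL / (αL₀)
ΔT = 83.3×10⁻³ m / (1.9×10⁻⁵ × 12.92 m) = 339.34 K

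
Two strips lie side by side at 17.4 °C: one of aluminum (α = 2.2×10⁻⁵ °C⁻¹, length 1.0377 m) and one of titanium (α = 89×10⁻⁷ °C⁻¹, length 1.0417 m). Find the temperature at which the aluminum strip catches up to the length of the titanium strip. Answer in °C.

L₁(1 + α₁ΔT) = L₂(1 + α₂ΔT) ⇒ ΔT = (L₂ − L₁)/(α₁L₁ − α₂L₂)
L₂ − L₁ = 1.0417 − 1.0377 = 4.00×10⁻³ m
α₁L₁ − α₂L₂ = 2.2×10⁻⁵×1.0377 − 89×10⁻⁷×1.0417 = 1.355827×10⁻⁵ m/K
ΔT = 4.00×10⁻³ / 1.355827×10⁻⁵ = 295.023 K
T = 17.4 + 295.023 = 312.423 °C

T = 312.4 °C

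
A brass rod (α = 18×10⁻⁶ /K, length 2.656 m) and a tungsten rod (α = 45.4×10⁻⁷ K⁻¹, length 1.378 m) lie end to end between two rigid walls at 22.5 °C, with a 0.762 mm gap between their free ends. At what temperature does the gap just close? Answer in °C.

T = 36.6 °C

α₁L₁ = 4.7808×10⁻⁵ m/K, α₂L₂ = 6.25612×10⁻⁶ m/K → total 5.406412×10⁻⁵ m/K
ΔT = g/(α₁L₁+α₂L₂) = 7.62×10⁻⁴ / 5.406412×10⁻⁵ = 14.094 K
T = 22.5 + 14.094 = 36.594 °C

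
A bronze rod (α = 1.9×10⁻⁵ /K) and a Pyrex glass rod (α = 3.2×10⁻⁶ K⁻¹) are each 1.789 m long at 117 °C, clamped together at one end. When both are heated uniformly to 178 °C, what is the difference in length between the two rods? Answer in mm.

ΔT = 61 K
bronze: ΔL = 1.9×10⁻⁵ × 1.789 m × 61 = 2.0735×10⁻³ m = 2.0735 mm
Pyrex glass: ΔL = 3.2×10⁻⁶ × 1.789 m × 61 = 3.4921×10⁻⁴ m = 0.34921 mm
difference = 2.0735 − 0.34921 = 1.72429 mm

1.72 mm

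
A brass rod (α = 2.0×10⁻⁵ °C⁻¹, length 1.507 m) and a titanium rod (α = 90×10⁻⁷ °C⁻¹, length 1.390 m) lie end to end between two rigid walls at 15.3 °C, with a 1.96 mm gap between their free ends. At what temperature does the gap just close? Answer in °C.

T = 61.3 °C

α₁L₁ = 3.014×10⁻⁵ m/K, α₂L₂ = 1.251×10⁻⁵ m/K → total 4.265×10⁻⁵ m/K
ΔT = g/(α₁L₁+α₂L₂) = 1.96×10⁻³ / 4.265×10⁻⁵ = 45.955 K
T = 15.3 + 45.955 = 61.255 °C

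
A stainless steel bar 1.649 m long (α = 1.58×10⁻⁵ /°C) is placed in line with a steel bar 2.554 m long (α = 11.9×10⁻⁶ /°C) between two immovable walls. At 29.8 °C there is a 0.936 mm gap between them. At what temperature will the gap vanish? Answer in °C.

T = 46.4 °C

Gap closes when ΔL₁ + ΔL₂ = 0.936 mm = 9.36×10⁻⁴ m
(α₁L₁ + α₂L₂)ΔT = g
α₁L₁ + α₂L₂ = 1.58×10⁻⁵×1.649 + 11.9×10⁻⁶×2.554 = 5.64468×10⁻⁵ m/K
ΔT = 9.36×10⁻⁴ / 5.64468×10⁻⁵ = 16.582 K
T = 29.8 + 16.582 = 46.382 °C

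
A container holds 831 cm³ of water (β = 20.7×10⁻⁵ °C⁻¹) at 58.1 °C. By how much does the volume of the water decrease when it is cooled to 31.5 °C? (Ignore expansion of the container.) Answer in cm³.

ΔV = 4.58 cm³

|ΔT| = |31.5 − 58.1| = 26.6 K
ΔV = βV₀ΔT = (20.7×10⁻⁵)(831)(26.6) = 4.58 cm³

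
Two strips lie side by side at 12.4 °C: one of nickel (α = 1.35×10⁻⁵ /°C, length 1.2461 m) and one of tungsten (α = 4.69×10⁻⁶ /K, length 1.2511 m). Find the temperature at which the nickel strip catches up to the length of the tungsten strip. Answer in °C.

T = 468.8 °C

Equal length when α₁L₁ΔT − α₂L₂ΔT = L₂ − L₁ = 5.00×10⁻³ m
α₁L₁ = 1.682235×10⁻⁵, α₂L₂ = 5.867659×10⁻⁶ → Δ(αL) = 1.0954691×10⁻⁵ m/K
ΔT = 5.00×10⁻³ / 1.0954691×10⁻⁵ = 456.425 K, so T = 12.4 + 456.425 = 468.825 °C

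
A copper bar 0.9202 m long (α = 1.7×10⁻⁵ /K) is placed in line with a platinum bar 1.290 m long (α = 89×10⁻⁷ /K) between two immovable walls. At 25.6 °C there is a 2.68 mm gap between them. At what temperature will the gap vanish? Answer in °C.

T = 124 °C

α₁L₁ = 1.56434×10⁻⁵ m/K, α₂L₂ = 1.1481×10⁻⁵ m/K → total 2.71244×10⁻⁵ m/K
ΔT = g/(α₁L₁+α₂L₂) = 2.68×10⁻³ / 2.71244×10⁻⁵ = 98.80 K
T = 25.6 + 98.80 = 124.40 °C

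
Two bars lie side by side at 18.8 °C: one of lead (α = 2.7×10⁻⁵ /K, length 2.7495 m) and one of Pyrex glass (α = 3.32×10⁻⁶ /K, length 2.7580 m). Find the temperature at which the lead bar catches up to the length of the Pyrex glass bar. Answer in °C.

T = 149.4 °C

L₁(1 + α₁ΔT) = L₂(1 + α₂ΔT) ⇒ ΔT = (L₂ − L₁)/(α₁L₁ − α₂L₂)
L₂ − L₁ = 2.7580 − 2.7495 = 8.50×10⁻³ m
α₁L₁ − α₂L₂ = 2.7×10⁻⁵×2.7495 − 3.32×10⁻⁶×2.7580 = 6.507994×10⁻⁵ m/K
ΔT = 8.50×10⁻³ / 6.507994×10⁻⁵ = 130.609 K
T = 18.8 + 130.609 = 149.409 °C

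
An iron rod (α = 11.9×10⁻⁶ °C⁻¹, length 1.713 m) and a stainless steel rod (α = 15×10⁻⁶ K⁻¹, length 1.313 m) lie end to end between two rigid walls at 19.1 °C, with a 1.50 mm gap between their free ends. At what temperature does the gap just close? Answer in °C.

α₁L₁ = 2.03847×10⁻⁵ m/K, α₂L₂ = 1.9695×10⁻⁵ m/K → total 4.00797×10⁻⁵ m/K
ΔT = g/(α₁L₁+α₂L₂) = 1.50×10⁻³ / 4.00797×10⁻⁵ = 37.425 K
T = 19.1 + 37.425 = 56.525 °C

T = 56.5 °C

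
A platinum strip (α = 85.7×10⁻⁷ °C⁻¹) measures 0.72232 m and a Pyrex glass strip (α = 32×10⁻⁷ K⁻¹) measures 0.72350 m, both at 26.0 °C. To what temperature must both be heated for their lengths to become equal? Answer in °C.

Equal length when α₁L₁ΔT − α₂L₂ΔT = L₂ − L₁ = 1.18×10⁻³ m
α₁L₁ = 6.1902824×10⁻⁶, α₂L₂ = 2.3152×10⁻⁶ → Δ(αL) = 3.8750824×10⁻⁶ m/K
ΔT = 1.18×10⁻³ / 3.8750824×10⁻⁶ = 304.510 K, so T = 26.0 + 304.510 = 330.510 °C

T = 330.5 °C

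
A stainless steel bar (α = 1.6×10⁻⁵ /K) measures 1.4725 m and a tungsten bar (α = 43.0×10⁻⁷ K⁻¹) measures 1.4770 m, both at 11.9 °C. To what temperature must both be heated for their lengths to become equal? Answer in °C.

Equal length when α₁L₁ΔT − α₂L₂ΔT = L₂ − L₁ = 4.50×10⁻³ m
α₁L₁ = 2.356×10⁻⁵, α₂L₂ = 6.3511×10⁻⁶ → Δ(αL) = 1.72089×10⁻⁵ m/K
ΔT = 4.50×10⁻³ / 1.72089×10⁻⁵ = 261.493 K, so T = 11.9 + 261.493 = 273.393 °C

T = 273.4 °C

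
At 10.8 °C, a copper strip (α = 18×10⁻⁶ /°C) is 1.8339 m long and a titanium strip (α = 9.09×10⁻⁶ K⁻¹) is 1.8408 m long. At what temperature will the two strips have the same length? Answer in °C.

Equal length when α₁L₁ΔT − α₂L₂ΔT = L₂ − L₁ = 6.90×10⁻³ m
α₁L₁ = 3.30102×10⁻⁵, α₂L₂ = 1.6732872×10⁻⁵ → Δ(αL) = 1.6277328×10⁻⁵ m/K
ΔT = 6.90×10⁻³ / 1.6277328×10⁻⁵ = 423.902 K, so T = 10.8 + 423.902 = 434.702 °C

T = 434.7 °C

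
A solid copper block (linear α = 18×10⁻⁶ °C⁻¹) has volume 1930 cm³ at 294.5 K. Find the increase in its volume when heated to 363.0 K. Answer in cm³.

Isotropic solid: β ≈ 3α = 5.4×10⁻⁵ /K; ΔT = 68.5 K
ΔV = 3αV₀ΔT = 3(18×10⁻⁶)(1930)(68.5) = 7.14 cm³

ΔV = 7.14 cm³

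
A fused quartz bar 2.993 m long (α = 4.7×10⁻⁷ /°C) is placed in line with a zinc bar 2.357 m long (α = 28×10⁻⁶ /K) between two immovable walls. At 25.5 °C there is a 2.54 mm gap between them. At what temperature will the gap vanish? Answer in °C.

T = 63.2 °C

Gap closes when ΔL₁ + ΔL₂ = 2.54 mm = 2.54×10⁻³ m
(α₁L₁ + α₂L₂)ΔT = g
α₁L₁ + α₂L₂ = 4.7×10⁻⁷×2.993 + 28×10⁻⁶×2.357 = 6.740271×10⁻⁵ m/K
ΔT = 2.54×10⁻³ / 6.740271×10⁻⁵ = 37.684 K
T = 25.5 + 37.684 = 63.184 °C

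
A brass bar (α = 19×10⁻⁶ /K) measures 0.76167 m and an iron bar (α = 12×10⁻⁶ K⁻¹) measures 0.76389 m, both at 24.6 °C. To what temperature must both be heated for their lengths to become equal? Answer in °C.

Equal length when α₁L₁ΔT − α₂L₂ΔT = L₂ − L₁ = 2.22×10⁻³ m
α₁L₁ = 1.447173×10⁻⁵, α₂L₂ = 9.16668×10⁻⁶ → Δ(αL) = 5.30505×10⁻⁶ m/K
ΔT = 2.22×10⁻³ / 5.30505×10⁻⁶ = 418.469 K, so T = 24.6 + 418.469 = 443.069 °C

T = 443.1 °C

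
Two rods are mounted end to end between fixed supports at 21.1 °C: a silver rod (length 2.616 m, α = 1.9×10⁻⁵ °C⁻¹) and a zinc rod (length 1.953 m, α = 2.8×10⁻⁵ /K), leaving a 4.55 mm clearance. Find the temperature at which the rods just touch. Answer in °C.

α₁L₁ = 4.9704×10⁻⁵ m/K, α₂L₂ = 5.4684×10⁻⁵ m/K → total 1.04388×10⁻⁴ m/K
ΔT = g/(α₁L₁+α₂L₂) = 4.55×10⁻³ / 1.04388×10⁻⁴ = 43.587 K
T = 21.1 + 43.587 = 64.687 °C

T = 64.7 °C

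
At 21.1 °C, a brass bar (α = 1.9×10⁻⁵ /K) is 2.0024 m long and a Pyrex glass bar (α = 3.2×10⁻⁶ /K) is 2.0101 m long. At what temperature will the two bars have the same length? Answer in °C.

Equal length when α₁L₁ΔT − α₂L₂ΔT = L₂ − L₁ = 7.70×10⁻³ m
α₁L₁ = 3.80456×10⁻⁵, α₂L₂ = 6.43232×10⁻⁶ → Δ(αL) = 3.161328×10⁻⁵ m/K
ΔT = 7.70×10⁻³ / 3.161328×10⁻⁵ = 243.569 K, so T = 21.1 + 243.569 = 264.669 °C

T = 264.7 °C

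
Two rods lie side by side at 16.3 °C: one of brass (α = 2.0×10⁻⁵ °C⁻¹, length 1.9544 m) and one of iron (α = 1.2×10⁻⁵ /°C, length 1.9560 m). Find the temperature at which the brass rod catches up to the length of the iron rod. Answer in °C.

T = 118.8 °C

Equal length when α₁L₁ΔT − α₂L₂ΔT = L₂ − L₁ = 1.60×10⁻³ m
α₁L₁ = 3.9088×10⁻⁵, α₂L₂ = 2.3472×10⁻⁵ → Δ(αL) = 1.5616×10⁻⁵ m/K
ΔT = 1.60×10⁻³ / 1.5616×10⁻⁵ = 102.459 K, so T = 16.3 + 102.459 = 118.759 °C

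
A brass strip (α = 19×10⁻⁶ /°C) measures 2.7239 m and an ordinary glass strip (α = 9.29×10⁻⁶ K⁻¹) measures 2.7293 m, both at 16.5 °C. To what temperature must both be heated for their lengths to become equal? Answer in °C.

T = 221.1 °C

L₁(1 + α₁ΔT) = L₂(1 + α₂ΔT) ⇒ ΔT = (L₂ − L₁)/(α₁L₁ − α₂L₂)
L₂ − L₁ = 2.7293 − 2.7239 = 5.40×10⁻³ m
α₁L₁ − α₂L₂ = 19×10⁻⁶×2.7239 − 9.29×10⁻⁶×2.7293 = 2.6398903×10⁻⁵ m/K
ΔT = 5.40×10⁻³ / 2.6398903×10⁻⁵ = 204.554 K
T = 16.5 + 204.554 = 221.054 °C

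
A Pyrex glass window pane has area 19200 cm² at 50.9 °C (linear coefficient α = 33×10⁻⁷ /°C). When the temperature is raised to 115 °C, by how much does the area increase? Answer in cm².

Area coefficient ≈ 2α; |ΔT| = 64.1 K
ΔA = 2αA₀ΔT = 2(33×10⁻⁷)(19200)(64.1) = 8.12 cm²

ΔA = 8.12 cm²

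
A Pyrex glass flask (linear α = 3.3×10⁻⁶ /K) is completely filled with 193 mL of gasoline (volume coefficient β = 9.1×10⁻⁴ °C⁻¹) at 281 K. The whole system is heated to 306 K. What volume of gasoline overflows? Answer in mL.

4.34 mL

The flask also expands: β_container ≈ 3α = 9.9×10⁻⁶ /K
Net overflow = V₀(β_liq − 3α_cont)ΔT
β − 3α = 9.10×10⁻⁴ − 9.9×10⁻⁶ = 9.001×10⁻⁴ /K; ΔT = 25 K
ΔV = 193 × 9.001×10⁻⁴ × 25 = 4.34 mL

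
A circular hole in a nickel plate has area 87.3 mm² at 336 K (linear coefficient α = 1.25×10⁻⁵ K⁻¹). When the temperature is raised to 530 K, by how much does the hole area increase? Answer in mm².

Area coefficient ≈ 2α; |ΔT| = 194 K
ΔA = 2αA₀ΔT = 2(1.25×10⁻⁵)(87.3)(194) = 0.423 mm²

ΔA = 0.423 mm²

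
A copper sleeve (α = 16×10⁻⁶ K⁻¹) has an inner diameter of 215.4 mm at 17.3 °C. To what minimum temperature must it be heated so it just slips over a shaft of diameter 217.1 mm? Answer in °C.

Required Δd = 217.1 − 215.4 = 1.7 mm
Δd = αd₀ΔT ⇒ ΔT = Δd/(αd₀) = 1.7 / (16×10⁻⁶ × 215.4) = 493.27 K
T_min = 17.3 + 493.27 = 510.57 °C

T = 511 °C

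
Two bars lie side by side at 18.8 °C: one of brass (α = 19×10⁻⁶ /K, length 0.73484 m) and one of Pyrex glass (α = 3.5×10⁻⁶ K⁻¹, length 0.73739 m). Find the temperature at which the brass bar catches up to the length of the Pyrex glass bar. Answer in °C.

Equal length when α₁L₁ΔT − α₂L₂ΔT = L₂ − L₁ = 2.55×10⁻³ m
α₁L₁ = 1.396196×10⁻⁵, α₂L₂ = 2.580865×10⁻⁶ → Δ(αL) = 1.1381095×10⁻⁵ m/K
ΔT = 2.55×10⁻³ / 1.1381095×10⁻⁵ = 224.056 K, so T = 18.8 + 224.056 = 242.856 °C

T = 242.9 °C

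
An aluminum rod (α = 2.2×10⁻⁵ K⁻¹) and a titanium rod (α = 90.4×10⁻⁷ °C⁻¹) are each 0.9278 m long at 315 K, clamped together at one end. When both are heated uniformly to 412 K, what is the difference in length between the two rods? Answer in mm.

ΔT = 97 K
aluminum: ΔL = 2.2×10⁻⁵ × 0.9278 m × 97 = 1.9799×10⁻³ m = 1.9799 mm
titanium: ΔL = 90.4×10⁻⁷ × 0.9278 m × 97 = 8.1357×10⁻⁴ m = 0.81357 mm
difference = 1.9799 − 0.81357 = 1.16633 mm

1.17 mm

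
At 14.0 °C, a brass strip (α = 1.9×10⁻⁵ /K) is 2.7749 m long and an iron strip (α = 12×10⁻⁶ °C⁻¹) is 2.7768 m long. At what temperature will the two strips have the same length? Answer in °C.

L₁(1 + α₁ΔT) = L₂(1 + α₂ΔT) ⇒ ΔT = (L₂ − L₁)/(α₁L₁ − α₂L₂)
L₂ − L₁ = 2.7768 − 2.7749 = 1.90×10⁻³ m
α₁L₁ − α₂L₂ = 1.9×10⁻⁵×2.7749 − 12×10⁻⁶×2.7768 = 1.94015×10⁻⁵ m/K
ΔT = 1.90×10⁻³ / 1.94015×10⁻⁵ = 97.931 K
T = 14.0 + 97.931 = 111.931 °C

T = 111.9 °C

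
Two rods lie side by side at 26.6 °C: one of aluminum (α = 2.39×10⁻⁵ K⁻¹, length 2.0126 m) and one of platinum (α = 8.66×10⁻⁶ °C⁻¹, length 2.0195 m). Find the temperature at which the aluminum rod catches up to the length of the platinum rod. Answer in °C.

Equal length when α₁L₁ΔT − α₂L₂ΔT = L₂ − L₁ = 6.90×10⁻³ m
α₁L₁ = 4.810114×10⁻⁵, α₂L₂ = 1.748887×10⁻⁵ → Δ(αL) = 3.061227×10⁻⁵ m/K
ΔT = 6.90×10⁻³ / 3.061227×10⁻⁵ = 225.400 K, so T = 26.6 + 225.400 = 252.000 °C

T = 252.0 °C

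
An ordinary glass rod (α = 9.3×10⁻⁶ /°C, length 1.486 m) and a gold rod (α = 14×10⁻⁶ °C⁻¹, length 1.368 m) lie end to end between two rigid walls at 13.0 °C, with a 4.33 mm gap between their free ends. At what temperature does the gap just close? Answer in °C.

α₁L₁ = 1.38198×10⁻⁵ m/K, α₂L₂ = 1.9152×10⁻⁵ m/K → total 3.29718×10⁻⁵ m/K
ΔT = g/(α₁L₁+α₂L₂) = 4.33×10⁻³ / 3.29718×10⁻⁵ = 131.32 K
T = 13.0 + 131.32 = 144.32 °C

T = 144 °C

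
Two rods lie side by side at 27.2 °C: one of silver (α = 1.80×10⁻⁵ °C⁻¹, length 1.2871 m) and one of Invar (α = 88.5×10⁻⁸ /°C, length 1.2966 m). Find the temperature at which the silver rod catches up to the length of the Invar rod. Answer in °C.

T = 458.6 °C

L₁(1 + α₁ΔT) = L₂(1 + α₂ΔT) ⇒ ΔT = (L₂ − L₁)/(α₁L₁ − α₂L₂)
L₂ − L₁ = 1.2966 − 1.2871 = 9.50×10⁻³ m
α₁L₁ − α₂L₂ = 1.80×10⁻⁵×1.2871 − 88.5×10⁻⁸×1.2966 = 2.2020309×10⁻⁵ m/K
ΔT = 9.50×10⁻³ / 2.2020309×10⁻⁵ = 431.420 K
T = 27.2 + 431.420 = 458.620 °C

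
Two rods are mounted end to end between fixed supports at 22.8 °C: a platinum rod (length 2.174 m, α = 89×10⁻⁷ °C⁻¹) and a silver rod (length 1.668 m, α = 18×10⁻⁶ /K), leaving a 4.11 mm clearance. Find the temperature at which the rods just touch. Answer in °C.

T = 106 °C

Gap closes when ΔL₁ + ΔL₂ = 4.11 mm = 4.11×10⁻³ m
(α₁L₁ + α₂L₂)ΔT = g
α₁L₁ + α₂L₂ = 89×10⁻⁷×2.174 + 18×10⁻⁶×1.668 = 4.93726×10⁻⁵ m/K
ΔT = 4.11×10⁻³ / 4.93726×10⁻⁵ = 83.24 K
T = 22.8 + 83.24 = 106.04 °C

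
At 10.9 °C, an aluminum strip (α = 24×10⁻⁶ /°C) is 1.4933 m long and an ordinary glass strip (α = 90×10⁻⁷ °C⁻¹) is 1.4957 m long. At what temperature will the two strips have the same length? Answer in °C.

L₁(1 + α₁ΔT) = L₂(1 + α₂ΔT) ⇒ ΔT = (L₂ − L₁)/(α₁L₁ − α₂L₂)
L₂ − L₁ = 1.4957 − 1.4933 = 2.40×10⁻³ m
α₁L₁ − α₂L₂ = 24×10⁻⁶×1.4933 − 90×10⁻⁷×1.4957 = 2.23779×10⁻⁵ m/K
ΔT = 2.40×10⁻³ / 2.23779×10⁻⁵ = 107.249 K
T = 10.9 + 107.249 = 118.149 °C

T = 118.1 °C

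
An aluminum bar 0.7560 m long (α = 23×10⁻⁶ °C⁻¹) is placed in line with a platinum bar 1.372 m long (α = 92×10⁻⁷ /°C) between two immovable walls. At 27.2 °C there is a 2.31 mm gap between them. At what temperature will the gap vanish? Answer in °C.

T = 104 °C

Gap closes when ΔL₁ + ΔL₂ = 2.31 mm = 2.31×10⁻³ m
(α₁L₁ + α₂L₂)ΔT = g
α₁L₁ + α₂L₂ = 23×10⁻⁶×0.7560 + 92×10⁻⁷×1.372 = 3.00104×10⁻⁵ m/K
ΔT = 2.31×10⁻³ / 3.00104×10⁻⁵ = 76.97 K
T = 27.2 + 76.97 = 104.17 °C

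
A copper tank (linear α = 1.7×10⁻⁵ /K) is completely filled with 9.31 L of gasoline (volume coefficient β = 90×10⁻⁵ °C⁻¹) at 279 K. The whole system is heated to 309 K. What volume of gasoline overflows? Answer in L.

The tank also expands: β_container ≈ 3α = 5.1×10⁻⁵ /K
Net overflow = V₀(β_liq − 3α_cont)ΔT
β − 3α = 9.00×10⁻⁴ − 5.1×10⁻⁵ = 8.49×10⁻⁴ /K; ΔT = 30 K
ΔV = 9.31 × 8.49×10⁻⁴ × 30 = 0.237 L

0.237 L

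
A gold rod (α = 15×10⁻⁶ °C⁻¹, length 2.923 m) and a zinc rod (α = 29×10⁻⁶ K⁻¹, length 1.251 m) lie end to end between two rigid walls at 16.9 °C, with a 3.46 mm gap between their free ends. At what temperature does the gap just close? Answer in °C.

T = 60.1 °C

Gap closes when ΔL₁ + ΔL₂ = 3.46 mm = 3.46×10⁻³ m
(α₁L₁ + α₂L₂)ΔT = g
α₁L₁ + α₂L₂ = 15×10⁻⁶×2.923 + 29×10⁻⁶×1.251 = 8.0124×10⁻⁵ m/K
ΔT = 3.46×10⁻³ / 8.0124×10⁻⁵ = 43.183 K
T = 16.9 + 43.183 = 60.083 °C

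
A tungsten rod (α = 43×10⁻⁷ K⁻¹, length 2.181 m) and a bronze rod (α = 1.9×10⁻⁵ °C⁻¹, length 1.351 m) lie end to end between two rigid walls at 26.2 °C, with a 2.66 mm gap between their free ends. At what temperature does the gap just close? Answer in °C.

T = 102 °C

Gap closes when ΔL₁ + ΔL₂ = 2.66 mm = 2.66×10⁻³ m
(α₁L₁ + α₂L₂)ΔT = g
α₁L₁ + α₂L₂ = 43×10⁻⁷×2.181 + 1.9×10⁻⁵×1.351 = 3.50473×10⁻⁵ m/K
ΔT = 2.66×10⁻³ / 3.50473×10⁻⁵ = 75.90 K
T = 26.2 + 75.90 = 102.10 °C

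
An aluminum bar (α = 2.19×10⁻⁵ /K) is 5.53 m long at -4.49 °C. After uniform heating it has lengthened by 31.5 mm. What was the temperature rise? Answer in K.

ΔL = αL₀ΔT ⇒ ΔT = ΔL / (αL₀)
ΔT = 31.5×10⁻³ m / (2.19×10⁻⁵ × 5.53 m) = 260.10 K

ΔT = 260 K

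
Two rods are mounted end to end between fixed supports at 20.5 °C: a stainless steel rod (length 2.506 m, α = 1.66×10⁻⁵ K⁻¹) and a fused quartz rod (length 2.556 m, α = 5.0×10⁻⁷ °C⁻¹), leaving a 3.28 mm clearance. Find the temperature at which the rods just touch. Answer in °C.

Gap closes when ΔL₁ + ΔL₂ = 3.28 mm = 3.28×10⁻³ m
(α₁L₁ + α₂L₂)ΔT = g
α₁L₁ + α₂L₂ = 1.66×10⁻⁵×2.506 + 5.0×10⁻⁷×2.556 = 4.28776×10⁻⁵ m/K
ΔT = 3.28×10⁻³ / 4.28776×10⁻⁵ = 76.497 K
T = 20.5 + 76.497 = 96.997 °C

T = 97.0 °C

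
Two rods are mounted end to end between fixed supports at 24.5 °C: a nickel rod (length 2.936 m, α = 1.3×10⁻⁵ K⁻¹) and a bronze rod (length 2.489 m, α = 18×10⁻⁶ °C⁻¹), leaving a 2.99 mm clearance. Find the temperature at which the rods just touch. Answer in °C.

Gap closes when ΔL₁ + ΔL₂ = 2.99 mm = 2.99×10⁻³ m
(α₁L₁ + α₂L₂)ΔT = g
α₁L₁ + α₂L₂ = 1.3×10⁻⁵×2.936 + 18×10⁻⁶×2.489 = 8.297×10⁻⁵ m/K
ΔT = 2.99×10⁻³ / 8.297×10⁻⁵ = 36.037 K
T = 24.5 + 36.037 = 60.537 °C

T = 60.5 °C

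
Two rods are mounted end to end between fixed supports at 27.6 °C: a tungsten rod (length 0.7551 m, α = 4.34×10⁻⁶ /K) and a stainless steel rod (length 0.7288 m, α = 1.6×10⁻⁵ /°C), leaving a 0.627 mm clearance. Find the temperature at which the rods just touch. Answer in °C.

T = 69.6 °C

α₁L₁ = 3.277134×10⁻⁶ m/K, α₂L₂ = 1.16608×10⁻⁵ m/K → total 1.4937934×10⁻⁵ m/K
ΔT = g/(α₁L₁+α₂L₂) = 6.27×10⁻⁴ / 1.4937934×10⁻⁵ = 41.974 K
T = 27.6 + 41.974 = 69.574 °C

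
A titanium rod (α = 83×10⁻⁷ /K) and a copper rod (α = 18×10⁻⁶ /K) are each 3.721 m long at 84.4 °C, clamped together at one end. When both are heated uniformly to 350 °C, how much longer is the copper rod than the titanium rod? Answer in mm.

ΔT = 265.6 K
titanium: ΔL = 83×10⁻⁷ × 3.721 m × 265.6 = 8.2029×10⁻³ m = 8.2029 mm
copper: ΔL = 18×10⁻⁶ × 3.721 m × 265.6 = 1.7789×10⁻² m = 17.789 mm
difference = 17.789 − 8.2029 = 9.5861 mm

9.59 mm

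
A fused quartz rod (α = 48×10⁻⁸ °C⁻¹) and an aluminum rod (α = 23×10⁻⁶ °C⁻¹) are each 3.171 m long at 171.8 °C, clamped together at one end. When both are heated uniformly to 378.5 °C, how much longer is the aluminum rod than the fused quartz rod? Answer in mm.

ΔT = 206.7 K
fused quartz: ΔL = 48×10⁻⁸ × 3.171 m × 206.7 = 3.1461×10⁻⁴ m = 0.31461 mm
aluminum: ΔL = 23×10⁻⁶ × 3.171 m × 206.7 = 1.5075×10⁻² m = 15.075 mm
difference = 15.075 − 0.31461 = 14.76039 mm

14.8 mm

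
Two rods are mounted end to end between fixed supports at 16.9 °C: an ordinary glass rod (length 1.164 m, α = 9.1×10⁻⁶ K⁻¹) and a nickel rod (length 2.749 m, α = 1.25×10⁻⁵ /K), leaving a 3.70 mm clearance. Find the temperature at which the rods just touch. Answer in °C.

α₁L₁ = 1.05924×10⁻⁵ m/K, α₂L₂ = 3.43625×10⁻⁵ m/K → total 4.49549×10⁻⁵ m/K
ΔT = g/(α₁L₁+α₂L₂) = 3.70×10⁻³ / 4.49549×10⁻⁵ = 82.305 K
T = 16.9 + 82.305 = 99.205 °C

T = 99.2 °C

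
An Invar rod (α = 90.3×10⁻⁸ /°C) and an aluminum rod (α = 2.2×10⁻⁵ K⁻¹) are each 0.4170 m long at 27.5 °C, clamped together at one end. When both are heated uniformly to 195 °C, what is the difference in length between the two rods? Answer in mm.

ΔT = 167.5 K
Invar: ΔL = 90.3×10⁻⁸ × 0.4170 m × 167.5 = 6.3072×10⁻⁵ m = 0.063072 mm
aluminum: ΔL = 2.2×10⁻⁵ × 0.4170 m × 167.5 = 1.5366×10⁻³ m = 1.5366 mm
difference = 1.5366 − 0.063072 = 1.473528 mm

1.47 mm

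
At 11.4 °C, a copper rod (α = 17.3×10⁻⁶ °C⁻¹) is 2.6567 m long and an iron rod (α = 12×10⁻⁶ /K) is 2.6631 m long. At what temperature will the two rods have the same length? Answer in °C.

Equal length when α₁L₁ΔT − α₂L₂ΔT = L₂ − L₁ = 6.40×10⁻³ m
α₁L₁ = 4.596091×10⁻⁵, α₂L₂ = 3.19572×10⁻⁵ → Δ(αL) = 1.400371×10⁻⁵ m/K
ΔT = 6.40×10⁻³ / 1.400371×10⁻⁵ = 457.022 K, so T = 11.4 + 457.022 = 468.422 °C

T = 468.4 °C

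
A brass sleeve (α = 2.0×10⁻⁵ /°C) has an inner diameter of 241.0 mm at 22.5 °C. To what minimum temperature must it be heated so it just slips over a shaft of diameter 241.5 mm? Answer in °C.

T = 126 °C

Required Δd = 241.5 − 241.0 = 0.5 mm
Δd = αd₀ΔT ⇒ ΔT = Δd/(αd₀) = 0.5 / (2.0×10⁻⁵ × 241.0) = 103.73 K
T_min = 22.5 + 103.73 = 126.23 °C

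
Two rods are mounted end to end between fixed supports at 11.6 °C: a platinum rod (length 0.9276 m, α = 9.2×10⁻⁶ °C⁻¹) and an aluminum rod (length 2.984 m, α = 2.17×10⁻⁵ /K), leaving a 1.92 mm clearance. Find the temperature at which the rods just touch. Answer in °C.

T = 37.8 °C

Gap closes when ΔL₁ + ΔL₂ = 1.92 mm = 1.92×10⁻³ m
(α₁L₁ + α₂L₂)ΔT = g
α₁L₁ + α₂L₂ = 9.2×10⁻⁶×0.9276 + 2.17×10⁻⁵×2.984 = 7.328672×10⁻⁵ m/K
ΔT = 1.92×10⁻³ / 7.328672×10⁻⁵ = 26.198 K
T = 11.6 + 26.198 = 37.798 °C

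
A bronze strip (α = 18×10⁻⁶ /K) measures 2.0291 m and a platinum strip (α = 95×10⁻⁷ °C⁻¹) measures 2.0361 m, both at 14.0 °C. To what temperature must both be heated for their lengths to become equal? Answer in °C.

T = 421.4 °C

L₁(1 + α₁ΔT) = L₂(1 + α₂ΔT) ⇒ ΔT = (L₂ − L₁)/(α₁L₁ − α₂L₂)
L₂ − L₁ = 2.0361 − 2.0291 = 7.00×10⁻³ m
α₁L₁ − α₂L₂ = 18×10⁻⁶×2.0291 − 95×10⁻⁷×2.0361 = 1.718085×10⁻⁵ m/K
ΔT = 7.00×10⁻³ / 1.718085×10⁻⁵ = 407.430 K
T = 14.0 + 407.430 = 421.430 °C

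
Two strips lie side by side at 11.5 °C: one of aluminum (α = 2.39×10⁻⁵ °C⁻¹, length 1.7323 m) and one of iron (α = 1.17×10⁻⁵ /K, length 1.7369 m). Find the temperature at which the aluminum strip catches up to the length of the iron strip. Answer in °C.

T = 229.7 °C

L₁(1 + α₁ΔT) = L₂(1 + α₂ΔT) ⇒ ΔT = (L₂ − L₁)/(α₁L₁ − α₂L₂)
L₂ − L₁ = 1.7369 − 1.7323 = 4.60×10⁻³ m
α₁L₁ − α₂L₂ = 2.39×10⁻⁵×1.7323 − 1.17×10⁻⁵×1.7369 = 2.108024×10⁻⁵ m/K
ΔT = 4.60×10⁻³ / 2.108024×10⁻⁵ = 218.214 K
T = 11.5 + 218.214 = 229.714 °C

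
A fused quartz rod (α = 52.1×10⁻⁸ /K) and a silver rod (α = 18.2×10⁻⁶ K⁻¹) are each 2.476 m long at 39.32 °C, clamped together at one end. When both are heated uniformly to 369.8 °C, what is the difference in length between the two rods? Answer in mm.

14.5 mm

ΔT = 330.48 K
fused quartz: ΔL = 52.1×10⁻⁸ × 2.476 m × 330.48 = 4.2632×10⁻⁴ m = 0.42632 mm
silver: ΔL = 18.2×10⁻⁶ × 2.476 m × 330.48 = 1.4892×10⁻² m = 14.892 mm
difference = 14.892 − 0.42632 = 14.46568 mm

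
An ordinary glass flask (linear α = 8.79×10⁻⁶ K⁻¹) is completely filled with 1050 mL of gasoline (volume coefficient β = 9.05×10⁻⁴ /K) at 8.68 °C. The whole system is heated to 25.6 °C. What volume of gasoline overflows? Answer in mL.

The flask also expands: β_container ≈ 3α = 2.637×10⁻⁵ /K
Net overflow = V₀(β_liq − 3α_cont)ΔT
β − 3α = 9.05×10⁻⁴ − 2.637×10⁻⁵ = 8.7863×10⁻⁴ /K; ΔT = 16.92 K
ΔV = 1050 × 8.7863×10⁻⁴ × 16.92 = 15.6 mL

15.6 mL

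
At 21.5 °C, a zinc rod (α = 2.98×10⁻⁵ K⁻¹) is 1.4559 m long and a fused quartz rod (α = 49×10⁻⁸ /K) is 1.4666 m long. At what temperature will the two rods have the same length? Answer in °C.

T = 272.3 °C

L₁(1 + α₁ΔT) = L₂(1 + α₂ΔT) ⇒ ΔT = (L₂ − L₁)/(α₁L₁ − α₂L₂)
L₂ − L₁ = 1.4666 − 1.4559 = 1.07×10⁻² m
α₁L₁ − α₂L₂ = 2.98×10⁻⁵×1.4559 − 49×10⁻⁸×1.4666 = 4.2667186×10⁻⁵ m/K
ΔT = 1.07×10⁻² / 4.2667186×10⁻⁵ = 250.778 K
T = 21.5 + 250.778 = 272.278 °C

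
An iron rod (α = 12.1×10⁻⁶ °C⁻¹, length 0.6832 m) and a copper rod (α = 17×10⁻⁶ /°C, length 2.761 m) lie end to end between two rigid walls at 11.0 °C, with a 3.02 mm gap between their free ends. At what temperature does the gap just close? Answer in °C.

T = 65.7 °C

Gap closes when ΔL₁ + ΔL₂ = 3.02 mm = 3.02×10⁻³ m
(α₁L₁ + α₂L₂)ΔT = g
α₁L₁ + α₂L₂ = 12.1×10⁻⁶×0.6832 + 17×10⁻⁶×2.761 = 5.520372×10⁻⁵ m/K
ΔT = 3.02×10⁻³ / 5.520372×10⁻⁵ = 54.706 K
T = 11.0 + 54.706 = 65.706 °C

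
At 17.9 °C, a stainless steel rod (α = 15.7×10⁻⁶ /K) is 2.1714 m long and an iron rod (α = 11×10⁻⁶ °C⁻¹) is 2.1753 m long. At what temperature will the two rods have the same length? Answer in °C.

T = 401.7 °C

L₁(1 + α₁ΔT) = L₂(1 + α₂ΔT) ⇒ ΔT = (L₂ − L₁)/(α₁L₁ − α₂L₂)
L₂ − L₁ = 2.1753 − 2.1714 = 3.90×10⁻³ m
α₁L₁ − α₂L₂ = 15.7×10⁻⁶×2.1714 − 11×10⁻⁶×2.1753 = 1.016268×10⁻⁵ m/K
ΔT = 3.90×10⁻³ / 1.016268×10⁻⁵ = 383.757 K
T = 17.9 + 383.757 = 401.657 °C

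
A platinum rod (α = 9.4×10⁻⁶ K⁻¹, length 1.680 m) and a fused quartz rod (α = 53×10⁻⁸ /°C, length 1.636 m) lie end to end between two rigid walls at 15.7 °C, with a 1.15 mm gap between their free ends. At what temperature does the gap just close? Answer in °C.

α₁L₁ = 1.5792×10⁻⁵ m/K, α₂L₂ = 8.6708×10⁻⁷ m/K → total 1.665908×10⁻⁵ m/K
ΔT = g/(α₁L₁+α₂L₂) = 1.15×10⁻³ / 1.665908×10⁻⁵ = 69.031 K
T = 15.7 + 69.031 = 84.731 °C

T = 84.7 °C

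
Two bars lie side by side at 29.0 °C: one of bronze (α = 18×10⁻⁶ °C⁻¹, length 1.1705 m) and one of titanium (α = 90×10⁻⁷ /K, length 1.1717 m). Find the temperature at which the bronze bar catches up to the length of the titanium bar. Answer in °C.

L₁(1 + α₁ΔT) = L₂(1 + α₂ΔT) ⇒ ΔT = (L₂ − L₁)/(α₁L₁ − α₂L₂)
L₂ − L₁ = 1.1717 − 1.1705 = 1.20×10⁻³ m
α₁L₁ − α₂L₂ = 18×10⁻⁶×1.1705 − 90×10⁻⁷×1.1717 = 1.05237×10⁻⁵ m/K
ΔT = 1.20×10⁻³ / 1.05237×10⁻⁵ = 114.028 K
T = 29.0 + 114.028 = 143.028 °C

T = 143.0 °C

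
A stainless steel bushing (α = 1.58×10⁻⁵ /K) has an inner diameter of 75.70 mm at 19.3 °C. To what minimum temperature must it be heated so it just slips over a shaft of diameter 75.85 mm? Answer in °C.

T = 145 °C

Required Δd = 75.85 − 75.70 = 0.15 mm
Δd = αd₀ΔT ⇒ ΔT = Δd/(αd₀) = 0.15 / (1.58×10⁻⁵ × 75.70) = 125.41 K
T_min = 19.3 + 125.41 = 144.71 °C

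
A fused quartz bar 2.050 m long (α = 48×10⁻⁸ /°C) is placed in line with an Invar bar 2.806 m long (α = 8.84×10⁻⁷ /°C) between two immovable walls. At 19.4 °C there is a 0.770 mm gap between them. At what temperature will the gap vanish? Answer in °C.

T = 242 °C

Gap closes when ΔL₁ + ΔL₂ = 0.770 mm = 7.70×10⁻⁴ m
(α₁L₁ + α₂L₂)ΔT = g
α₁L₁ + α₂L₂ = 48×10⁻⁸×2.050 + 8.84×10⁻⁷×2.806 = 3.464504×10⁻⁶ m/K
ΔT = 7.70×10⁻⁴ / 3.464504×10⁻⁶ = 222.25 K
T = 19.4 + 222.25 = 241.65 °C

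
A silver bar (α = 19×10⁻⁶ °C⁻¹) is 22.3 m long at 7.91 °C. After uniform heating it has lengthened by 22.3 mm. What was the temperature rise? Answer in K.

ΔL = αL₀ΔT ⇒ ΔT = ΔL / (αL₀)
ΔT = 22.3×10⁻³ m / (19×10⁻⁶ × 22.3 m) = 52.632 K

ΔT = 52.6 K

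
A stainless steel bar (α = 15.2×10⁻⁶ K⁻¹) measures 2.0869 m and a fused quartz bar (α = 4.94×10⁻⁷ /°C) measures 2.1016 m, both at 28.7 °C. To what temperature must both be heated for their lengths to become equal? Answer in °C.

T = 507.8 °C

Equal length when α₁L₁ΔT − α₂L₂ΔT = L₂ − L₁ = 1.47×10⁻² m
α₁L₁ = 3.172088×10⁻⁵, α₂L₂ = 1.0381904×10⁻⁶ → Δ(αL) = 3.06826896×10⁻⁵ m/K
ΔT = 1.47×10⁻² / 3.06826896×10⁻⁵ = 479.098 K, so T = 28.7 + 479.098 = 507.798 °C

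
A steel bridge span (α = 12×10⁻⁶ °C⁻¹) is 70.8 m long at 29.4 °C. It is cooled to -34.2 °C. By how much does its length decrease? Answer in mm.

|ΔT| = |-34.2 − 29.4| = 63.6 K
ΔL = αL₀ΔT = (12×10⁻⁶)(70.8)(63.6) = 5.40×10⁻² m

ΔL = 54.0 mm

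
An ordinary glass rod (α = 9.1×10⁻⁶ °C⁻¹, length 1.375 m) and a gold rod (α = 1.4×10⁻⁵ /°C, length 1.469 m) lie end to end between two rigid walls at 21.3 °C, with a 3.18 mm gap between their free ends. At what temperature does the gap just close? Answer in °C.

T = 117 °C

Gap closes when ΔL₁ + ΔL₂ = 3.18 mm = 3.18×10⁻³ m
(α₁L₁ + α₂L₂)ΔT = g
α₁L₁ + α₂L₂ = 9.1×10⁻⁶×1.375 + 1.4×10⁻⁵×1.469 = 3.30785×10⁻⁵ m/K
ΔT = 3.18×10⁻³ / 3.30785×10⁻⁵ = 96.13 K
T = 21.3 + 96.13 = 117.43 °C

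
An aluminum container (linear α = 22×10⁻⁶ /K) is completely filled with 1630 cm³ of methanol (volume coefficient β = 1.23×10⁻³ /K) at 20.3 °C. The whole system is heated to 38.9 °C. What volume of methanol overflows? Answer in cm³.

The container also expands: β_container ≈ 3α = 6.6×10⁻⁵ /K
Net overflow = V₀(β_liq − 3α_cont)ΔT
β − 3α = 1.23×10⁻³ − 6.6×10⁻⁵ = 1.164×10⁻³ /K; ΔT = 18.6 K
ΔV = 1630 × 1.164×10⁻³ × 18.6 = 35.3 cm³

35.3 cm³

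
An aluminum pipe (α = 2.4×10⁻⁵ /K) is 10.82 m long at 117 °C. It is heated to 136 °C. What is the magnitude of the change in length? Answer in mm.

ΔL = 4.93 mm

|ΔT| = |136 − 117| = 19 K
ΔL = αL₀ΔT = (2.4×10⁻⁵)(10.82)(19) = 4.93×10⁻³ m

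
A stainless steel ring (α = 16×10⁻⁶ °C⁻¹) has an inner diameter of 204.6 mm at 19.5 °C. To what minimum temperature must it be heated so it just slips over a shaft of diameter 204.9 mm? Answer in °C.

Required Δd = 204.9 − 204.6 = 0.3 mm
Δd = αd₀ΔT ⇒ ΔT = Δd/(αd₀) = 0.3 / (16×10⁻⁶ × 204.6) = 91.64 K
T_min = 19.5 + 91.64 = 111.14 °C

T = 111 °C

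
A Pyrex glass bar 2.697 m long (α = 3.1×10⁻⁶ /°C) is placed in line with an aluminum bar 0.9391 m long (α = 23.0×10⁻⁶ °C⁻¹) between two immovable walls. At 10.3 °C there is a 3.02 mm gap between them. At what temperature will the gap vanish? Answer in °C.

α₁L₁ = 8.3607×10⁻⁶ m/K, α₂L₂ = 2.15993×10⁻⁵ m/K → total 2.996×10⁻⁵ m/K
ΔT = g/(α₁L₁+α₂L₂) = 3.02×10⁻³ / 2.996×10⁻⁵ = 100.80 K
T = 10.3 + 100.80 = 111.10 °C

T = 111 °C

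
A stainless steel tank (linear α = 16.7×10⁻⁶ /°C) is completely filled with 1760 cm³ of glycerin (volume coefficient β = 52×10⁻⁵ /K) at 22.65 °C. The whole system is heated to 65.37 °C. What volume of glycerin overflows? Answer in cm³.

35.3 cm³

The tank also expands: β_container ≈ 3α = 5.01×10⁻⁵ /K
Net overflow = V₀(β_liq − 3α_cont)ΔT
β − 3α = 5.20×10⁻⁴ − 5.01×10⁻⁵ = 4.699×10⁻⁴ /K; ΔT = 42.72 K
ΔV = 1760 × 4.699×10⁻⁴ × 42.72 = 35.3 cm³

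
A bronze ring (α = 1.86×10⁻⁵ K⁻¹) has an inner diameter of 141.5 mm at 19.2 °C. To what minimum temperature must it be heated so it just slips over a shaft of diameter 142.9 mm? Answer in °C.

T = 551 °C

Required Δd = 142.9 − 141.5 = 1.4 mm
Δd = αd₀ΔT ⇒ ΔT = Δd/(αd₀) = 1.4 / (1.86×10⁻⁵ × 141.5) = 531.94 K
T_min = 19.2 + 531.94 = 551.14 °C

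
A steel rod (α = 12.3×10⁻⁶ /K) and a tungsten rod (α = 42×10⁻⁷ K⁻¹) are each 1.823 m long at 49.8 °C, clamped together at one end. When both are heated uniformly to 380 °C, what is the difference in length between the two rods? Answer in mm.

ΔT = 330.2 K
steel: ΔL = 12.3×10⁻⁶ × 1.823 m × 330.2 = 7.4040×10⁻³ m = 7.4040 mm
tungsten: ΔL = 42×10⁻⁷ × 1.823 m × 330.2 = 2.5282×10⁻³ m = 2.5282 mm
difference = 7.4040 − 2.5282 = 4.8758 mm

4.88 mm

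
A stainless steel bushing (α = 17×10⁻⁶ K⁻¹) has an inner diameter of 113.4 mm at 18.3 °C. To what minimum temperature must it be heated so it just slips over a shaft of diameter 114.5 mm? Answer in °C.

Required Δd = 114.5 − 113.4 = 1.1 mm
Δd = αd₀ΔT ⇒ ΔT = Δd/(αd₀) = 1.1 / (17×10⁻⁶ × 113.4) = 570.60 K
T_min = 18.3 + 570.60 = 588.90 °C

T = 589 °C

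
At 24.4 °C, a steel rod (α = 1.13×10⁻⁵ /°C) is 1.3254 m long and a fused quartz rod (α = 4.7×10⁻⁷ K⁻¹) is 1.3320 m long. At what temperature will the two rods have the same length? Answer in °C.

L₁(1 + α₁ΔT) = L₂(1 + α₂ΔT) ⇒ ΔT = (L₂ − L₁)/(α₁L₁ − α₂L₂)
L₂ − L₁ = 1.3320 − 1.3254 = 6.60×10⁻³ m
α₁L₁ − α₂L₂ = 1.13×10⁻⁵×1.3254 − 4.7×10⁻⁷×1.3320 = 1.435098×10⁻⁵ m/K
ΔT = 6.60×10⁻³ / 1.435098×10⁻⁵ = 459.899 K
T = 24.4 + 459.899 = 484.299 °C

T = 484.3 °C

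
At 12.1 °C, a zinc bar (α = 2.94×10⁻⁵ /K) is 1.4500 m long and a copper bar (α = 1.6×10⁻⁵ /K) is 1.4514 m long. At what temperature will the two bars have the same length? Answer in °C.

T = 84.24 °C

L₁(1 + α₁ΔT) = L₂(1 + α₂ΔT) ⇒ ΔT = (L₂ − L₁)/(α₁L₁ − α₂L₂)
L₂ − L₁ = 1.4514 − 1.4500 = 1.40×10⁻³ m
α₁L₁ − α₂L₂ = 2.94×10⁻⁵×1.4500 − 1.6×10⁻⁵×1.4514 = 1.94076×10⁻⁵ m/K
ΔT = 1.40×10⁻³ / 1.94076×10⁻⁵ = 72.1367 K
T = 12.1 + 72.1367 = 84.2367 °C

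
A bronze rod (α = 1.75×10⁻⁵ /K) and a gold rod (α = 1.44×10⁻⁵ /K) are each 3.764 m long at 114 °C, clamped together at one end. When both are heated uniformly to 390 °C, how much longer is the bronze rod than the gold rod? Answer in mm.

3.22 mm

ΔT = 276 K
bronze: ΔL = 1.75×10⁻⁵ × 3.764 m × 276 = 1.8180×10⁻² m = 18.180 mm
gold: ΔL = 1.44×10⁻⁵ × 3.764 m × 276 = 1.4960×10⁻² m = 14.960 mm
difference = 18.180 − 14.960 = 3.22 mm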